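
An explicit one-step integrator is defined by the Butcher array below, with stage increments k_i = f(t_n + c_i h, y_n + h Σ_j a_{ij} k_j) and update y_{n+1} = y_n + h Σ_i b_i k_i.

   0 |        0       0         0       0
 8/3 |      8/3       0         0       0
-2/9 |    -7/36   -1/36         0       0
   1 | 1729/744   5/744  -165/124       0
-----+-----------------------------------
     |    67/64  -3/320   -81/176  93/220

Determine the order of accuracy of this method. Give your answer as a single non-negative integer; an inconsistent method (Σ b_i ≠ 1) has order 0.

4

b = (67/64, -3/320, -81/176, 93/220)
c = (0, 8/3, -2/9, 1)
Ac = (0, 0, -2/27, 175/558)
Σ b_i: 67/64·1 + (-3/320)·1 + (-81/176)·1 + 93/220·1 = 1 ✓
b·c: (-3/320)·8/3 + (-81/176)·(-2/9) + 93/220·1 = 1/2 ✓
b·c²: (-3/320)·64/9 + (-81/176)·4/81 + 93/220·1 = 1/3 ✓
b·Ac: (-81/176)·(-2/27) + 93/220·175/558 = 1/6 ✓
b·c³: (-3/320)·512/27 + (-81/176)·(-8/729) + 93/220·1 = 1/4 ✓
b·(c∘Ac): (-81/176)·4/243 + 93/220·175/558 = 1/8 ✓
b·Ac²: (-81/176)·(-16/81) + 93/220·(-5/279) = 1/12 ✓
b·A²c: 93/220·55/558 = 1/24 ✓; 4 stages ⇒ order 4.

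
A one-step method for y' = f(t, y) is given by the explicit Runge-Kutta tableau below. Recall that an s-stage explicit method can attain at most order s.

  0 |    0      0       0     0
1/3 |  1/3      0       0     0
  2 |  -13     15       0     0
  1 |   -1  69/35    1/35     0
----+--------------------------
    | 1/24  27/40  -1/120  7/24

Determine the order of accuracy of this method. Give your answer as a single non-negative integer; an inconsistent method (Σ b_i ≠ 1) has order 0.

b = (1/24, 27/40, -1/120, 7/24)
c = (0, 1/3, 2, 1)
Ac = (0, 0, 5, 5/7)
Σ b_i: 1/24·1 + 27/40·1 + (-1/120)·1 + 7/24·1 = 1 ✓
b·c: 27/40·1/3 + (-1/120)·2 + 7/24·1 = 1/2 ✓
b·c²: 27/40·1/9 + (-1/120)·4 + 7/24·1 = 1/3 ✓
b·Ac: (-1/120)·5 + 7/24·5/7 = 1/6 ✓
b·c³: 27/40·1/27 + (-1/120)·8 + 7/24·1 = 1/4 ✓
b·(c∘Ac): (-1/120)·10 + 7/24·5/7 = 1/8 ✓
b·Ac²: (-1/120)·5/3 + 7/24·1/3 = 1/12 ✓
b·A²c: 7/24·1/7 = 1/24 ✓; 4 stages ⇒ order 4.

4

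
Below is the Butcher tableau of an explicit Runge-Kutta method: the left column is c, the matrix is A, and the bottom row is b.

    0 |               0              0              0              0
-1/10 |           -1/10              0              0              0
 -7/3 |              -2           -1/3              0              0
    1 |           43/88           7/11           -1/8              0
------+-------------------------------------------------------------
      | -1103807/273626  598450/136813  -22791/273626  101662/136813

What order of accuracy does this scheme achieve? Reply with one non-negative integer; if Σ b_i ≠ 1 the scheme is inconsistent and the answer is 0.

3

b = (-1103807/273626, 598450/136813, -22791/273626, 101662/136813)
c = (0, -1/10, -7/3, 1)
Ac = (0, 0, 1/30, 301/1320)
Σ b_i: (-1103807/273626)·1 + 598450/136813·1 + (-22791/273626)·1 + 101662/136813·1 = 1 ✓
b·c: 598450/136813·(-1/10) + (-22791/273626)·(-7/3) + 101662/136813·1 = 1/2 ✓
b·c²: 598450/136813·1/100 + (-22791/273626)·49/9 + 101662/136813·1 = 1/3 ✓
b·Ac: (-22791/273626)·1/30 + 101662/136813·301/1320 = 1/6 ✓
b·c³: 598450/136813·(-1/1000) + (-22791/273626)·(-343/27) + 101662/136813·1 = 44249149/24626340 ≠ 1/4 ⇒ order 3.
b·(c∘Ac): (-22791/273626)·(-7/90) + 101662/136813·301/1320 = 72205/410439 ≠ 1/8
b·Ac²: (-22791/273626)·(-1/300) + 101662/136813·(-13349/19800) = -24660617/49252680 ≠ 1/12
b·A²c: 101662/136813·(-1/240) = -50831/16417560 ≠ 1/24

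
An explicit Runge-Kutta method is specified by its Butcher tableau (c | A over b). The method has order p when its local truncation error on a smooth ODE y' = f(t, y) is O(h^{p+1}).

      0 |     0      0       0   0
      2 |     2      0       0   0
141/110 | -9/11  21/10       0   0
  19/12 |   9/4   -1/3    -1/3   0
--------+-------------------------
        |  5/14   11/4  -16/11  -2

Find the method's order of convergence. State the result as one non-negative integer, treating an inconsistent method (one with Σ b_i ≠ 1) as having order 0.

0

b = (5/14, 11/4, -16/11, -2)
c = (0, 2, 141/110, 19/12)
Ac = (0, 0, 21/5, -361/330)
Σ b_i: 5/14·1 + 11/4·1 + (-16/11)·1 + (-2)·1 = -107/308 ≠ 1 ⇒ order 0.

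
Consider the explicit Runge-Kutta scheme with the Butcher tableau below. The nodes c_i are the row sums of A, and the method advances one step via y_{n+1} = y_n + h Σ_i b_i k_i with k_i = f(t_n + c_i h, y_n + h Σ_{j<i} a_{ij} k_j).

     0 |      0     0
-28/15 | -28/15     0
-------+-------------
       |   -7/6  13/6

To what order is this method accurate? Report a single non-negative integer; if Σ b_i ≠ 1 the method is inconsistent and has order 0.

b = (-7/6, 13/6)
c = (0, -28/15)
Σ b_i: (-7/6)·1 + 13/6·1 = 1 ✓
b·c: 13/6·(-28/15) = -182/45 ≠ 1/2 ⇒ order 1.

1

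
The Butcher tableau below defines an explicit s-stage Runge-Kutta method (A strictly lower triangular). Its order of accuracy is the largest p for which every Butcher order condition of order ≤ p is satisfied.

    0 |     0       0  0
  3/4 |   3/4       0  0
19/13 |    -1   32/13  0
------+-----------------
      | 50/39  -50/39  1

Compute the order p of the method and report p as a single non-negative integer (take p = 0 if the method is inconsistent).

2

b = (50/39, -50/39, 1)
c = (0, 3/4, 19/13)
Ac = (0, 0, 24/13)
Σ b_i: 50/39·1 + (-50/39)·1 + 1·1 = 1 ✓
b·c: (-50/39)·3/4 + 1·19/13 = 1/2 ✓
b·c²: (-50/39)·9/16 + 1·361/169 = 1913/1352 ≠ 1/3 ⇒ order 2.
b·Ac: 1·24/13 = 24/13 ≠ 1/6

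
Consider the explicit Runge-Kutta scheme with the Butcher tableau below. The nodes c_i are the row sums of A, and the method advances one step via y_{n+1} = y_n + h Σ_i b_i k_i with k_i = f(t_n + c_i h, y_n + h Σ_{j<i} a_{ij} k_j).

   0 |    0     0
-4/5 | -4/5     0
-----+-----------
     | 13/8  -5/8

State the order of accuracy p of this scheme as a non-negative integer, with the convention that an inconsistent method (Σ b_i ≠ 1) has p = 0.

b = (13/8, -5/8)
c = (0, -4/5)
Σ b_i: 13/8·1 + (-5/8)·1 = 1 ✓
b·c: (-5/8)·(-4/5) = 1/2 ✓; 2 stages ⇒ order 2.

2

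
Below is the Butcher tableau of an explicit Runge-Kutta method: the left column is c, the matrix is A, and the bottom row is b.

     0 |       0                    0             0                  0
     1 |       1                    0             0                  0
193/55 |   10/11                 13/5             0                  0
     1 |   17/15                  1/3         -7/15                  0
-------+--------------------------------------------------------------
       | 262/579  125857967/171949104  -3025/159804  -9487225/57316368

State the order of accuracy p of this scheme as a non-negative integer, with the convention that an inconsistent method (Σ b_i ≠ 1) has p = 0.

b = (262/579, 125857967/171949104, -3025/159804, -9487225/57316368)
c = (0, 1, 193/55, 1)
Ac = (0, 0, 13/5, -1076/825)
Σ b_i: 262/579·1 + 125857967/171949104·1 + (-3025/159804)·1 + (-9487225/57316368)·1 = 1 ✓
b·c: 125857967/171949104·1 + (-3025/159804)·193/55 + (-9487225/57316368)·1 = 1/2 ✓
b·c²: 125857967/171949104·1 + (-3025/159804)·37249/3025 + (-9487225/57316368)·1 = 1/3 ✓
b·Ac: (-3025/159804)·13/5 + (-9487225/57316368)·(-1076/825) = 1/6 ✓
b·c³: 125857967/171949104·1 + (-3025/159804)·7189057/166375 + (-9487225/57316368)·1 = -83/330 ≠ 1/4 ⇒ order 3.
b·(c∘Ac): (-3025/159804)·2509/275 + (-9487225/57316368)·(-1076/825) = 25/579 ≠ 1/8
b·Ac²: (-3025/159804)·13/5 + (-9487225/57316368)·(-245618/45375) = 300673/355080 ≠ 1/12
b·A²c: (-9487225/57316368)·(-91/75) = 34533499/171949104 ≠ 1/24

3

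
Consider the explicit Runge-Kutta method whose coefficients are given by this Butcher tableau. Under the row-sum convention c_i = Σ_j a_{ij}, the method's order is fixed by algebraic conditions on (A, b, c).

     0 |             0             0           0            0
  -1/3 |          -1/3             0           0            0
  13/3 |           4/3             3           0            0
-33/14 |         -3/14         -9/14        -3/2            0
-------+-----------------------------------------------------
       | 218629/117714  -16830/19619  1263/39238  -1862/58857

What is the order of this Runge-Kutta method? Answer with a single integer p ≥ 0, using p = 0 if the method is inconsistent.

3

b = (218629/117714, -16830/19619, 1263/39238, -1862/58857)
c = (0, -1/3, 13/3, -33/14)
Ac = (0, 0, -1, -44/7)
Σ b_i: 218629/117714·1 + (-16830/19619)·1 + 1263/39238·1 + (-1862/58857)·1 = 1 ✓
b·c: (-16830/19619)·(-1/3) + 1263/39238·13/3 + (-1862/58857)·(-33/14) = 1/2 ✓
b·c²: (-16830/19619)·1/9 + 1263/39238·169/9 + (-1862/58857)·1089/196 = 1/3 ✓
b·Ac: 1263/39238·(-1) + (-1862/58857)·(-44/7) = 1/6 ✓
b·c³: (-16830/19619)·(-1/27) + 1263/39238·2197/27 + (-1862/58857)·(-35937/2744) = 15154607/4943988 ≠ 1/4 ⇒ order 3.
b·(c∘Ac): 1263/39238·(-13/3) + (-1862/58857)·726/49 = -23865/39238 ≠ 1/8
b·Ac²: 1263/39238·1/3 + (-1862/58857)·(-593/21) = 319265/353142 ≠ 1/12
b·A²c: (-1862/58857)·3/2 = -931/19619 ≠ 1/24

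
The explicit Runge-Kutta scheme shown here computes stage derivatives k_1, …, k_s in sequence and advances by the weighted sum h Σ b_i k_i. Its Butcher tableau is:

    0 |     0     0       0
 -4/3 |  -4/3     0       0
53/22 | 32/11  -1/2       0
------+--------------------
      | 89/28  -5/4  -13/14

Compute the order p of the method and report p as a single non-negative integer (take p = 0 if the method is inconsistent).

b = (89/28, -5/4, -13/14)
c = (0, -4/3, 53/22)
Ac = (0, 0, 2/3)
Σ b_i: 89/28·1 + (-5/4)·1 + (-13/14)·1 = 1 ✓
b·c: (-5/4)·(-4/3) + (-13/14)·53/22 = -527/924 ≠ 1/2 ⇒ order 1.

1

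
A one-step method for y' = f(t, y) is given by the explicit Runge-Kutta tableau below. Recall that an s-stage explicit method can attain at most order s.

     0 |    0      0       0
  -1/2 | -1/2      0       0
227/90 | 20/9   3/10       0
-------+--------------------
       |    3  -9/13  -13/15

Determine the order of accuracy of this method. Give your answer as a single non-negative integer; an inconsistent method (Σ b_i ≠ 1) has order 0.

b = (3, -9/13, -13/15)
c = (0, -1/2, 227/90)
Ac = (0, 0, -3/20)
Σ b_i: 3·1 + (-9/13)·1 + (-13/15)·1 = 281/195 ≠ 1 ⇒ order 0.

0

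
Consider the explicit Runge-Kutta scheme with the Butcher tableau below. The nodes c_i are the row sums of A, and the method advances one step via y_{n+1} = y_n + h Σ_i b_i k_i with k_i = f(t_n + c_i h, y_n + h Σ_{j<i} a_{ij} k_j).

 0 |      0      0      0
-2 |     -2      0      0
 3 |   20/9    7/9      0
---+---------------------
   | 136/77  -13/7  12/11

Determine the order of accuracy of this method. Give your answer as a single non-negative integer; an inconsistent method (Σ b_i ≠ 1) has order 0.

1

b = (136/77, -13/7, 12/11)
c = (0, -2, 3)
Ac = (0, 0, -14/9)
Σ b_i: 136/77·1 + (-13/7)·1 + 12/11·1 = 1 ✓
b·c: (-13/7)·(-2) + 12/11·3 = 538/77 ≠ 1/2 ⇒ order 1.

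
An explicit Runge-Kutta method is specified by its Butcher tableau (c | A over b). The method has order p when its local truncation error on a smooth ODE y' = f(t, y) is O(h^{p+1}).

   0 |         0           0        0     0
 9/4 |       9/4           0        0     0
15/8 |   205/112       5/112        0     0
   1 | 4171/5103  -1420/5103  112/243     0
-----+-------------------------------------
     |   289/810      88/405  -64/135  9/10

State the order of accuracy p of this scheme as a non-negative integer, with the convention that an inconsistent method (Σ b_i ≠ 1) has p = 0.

b = (289/810, 88/405, -64/135, 9/10)
c = (0, 9/4, 15/8, 1)
Ac = (0, 0, 45/448, 5/21)
Σ b_i: 289/810·1 + 88/405·1 + (-64/135)·1 + 9/10·1 = 1 ✓
b·c: 88/405·9/4 + (-64/135)·15/8 + 9/10·1 = 1/2 ✓
b·c²: 88/405·81/16 + (-64/135)·225/64 + 9/10·1 = 1/3 ✓
b·Ac: (-64/135)·45/448 + 9/10·5/21 = 1/6 ✓
b·c³: 88/405·729/64 + (-64/135)·3375/512 + 9/10·1 = 1/4 ✓
b·(c∘Ac): (-64/135)·675/3584 + 9/10·5/21 = 1/8 ✓
b·Ac²: (-64/135)·405/1792 + 9/10·40/189 = 1/12 ✓
b·A²c: 9/10·5/108 = 1/24 ✓; 4 stages ⇒ order 4.

4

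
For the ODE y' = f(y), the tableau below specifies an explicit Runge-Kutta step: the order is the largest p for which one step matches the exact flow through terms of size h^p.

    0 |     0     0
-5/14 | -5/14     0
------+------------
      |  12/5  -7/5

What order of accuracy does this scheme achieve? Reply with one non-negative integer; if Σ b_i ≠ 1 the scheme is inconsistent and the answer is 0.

b = (12/5, -7/5)
c = (0, -5/14)
Σ b_i: 12/5·1 + (-7/5)·1 = 1 ✓
b·c: (-7/5)·(-5/14) = 1/2 ✓; 2 stages ⇒ order 2.

2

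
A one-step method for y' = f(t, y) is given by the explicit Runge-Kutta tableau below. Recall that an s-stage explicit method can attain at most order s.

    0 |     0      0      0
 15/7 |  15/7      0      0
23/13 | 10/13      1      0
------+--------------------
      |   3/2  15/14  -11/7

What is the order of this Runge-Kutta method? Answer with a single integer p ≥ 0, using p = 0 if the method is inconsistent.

b = (3/2, 15/14, -11/7)
c = (0, 15/7, 23/13)
Ac = (0, 0, 15/7)
Σ b_i: 3/2·1 + 15/14·1 + (-11/7)·1 = 1 ✓
b·c: 15/14·15/7 + (-11/7)·23/13 = -617/1274 ≠ 1/2 ⇒ order 1.

1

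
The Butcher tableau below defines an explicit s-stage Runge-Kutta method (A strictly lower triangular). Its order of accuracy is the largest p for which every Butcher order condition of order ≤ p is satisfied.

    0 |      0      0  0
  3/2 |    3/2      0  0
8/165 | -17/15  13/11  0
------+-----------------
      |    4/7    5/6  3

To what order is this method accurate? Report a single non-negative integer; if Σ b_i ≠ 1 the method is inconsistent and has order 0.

b = (4/7, 5/6, 3)
c = (0, 3/2, 8/165)
Ac = (0, 0, 39/22)
Σ b_i: 4/7·1 + 5/6·1 + 3·1 = 185/42 ≠ 1 ⇒ order 0.

0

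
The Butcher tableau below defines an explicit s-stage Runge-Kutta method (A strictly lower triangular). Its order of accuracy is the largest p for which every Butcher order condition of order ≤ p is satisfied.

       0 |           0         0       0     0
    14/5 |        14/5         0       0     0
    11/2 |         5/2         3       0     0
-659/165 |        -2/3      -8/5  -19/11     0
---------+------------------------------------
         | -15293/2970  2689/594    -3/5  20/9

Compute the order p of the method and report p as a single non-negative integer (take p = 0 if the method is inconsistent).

b = (-15293/2970, 2689/594, -3/5, 20/9)
c = (0, 14/5, 11/2, -659/165)
Ac = (0, 0, 42/5, -699/50)
Σ b_i: (-15293/2970)·1 + 2689/594·1 + (-3/5)·1 + 20/9·1 = 1 ✓
b·c: 2689/594·14/5 + (-3/5)·11/2 + 20/9·(-659/165) = 1/2 ✓
b·c²: 2689/594·196/25 + (-3/5)·121/4 + 20/9·434281/27225 = 51738569/980100 ≠ 1/3 ⇒ order 2.
b·Ac: (-3/5)·42/5 + 20/9·(-699/50) = -2708/75 ≠ 1/6

2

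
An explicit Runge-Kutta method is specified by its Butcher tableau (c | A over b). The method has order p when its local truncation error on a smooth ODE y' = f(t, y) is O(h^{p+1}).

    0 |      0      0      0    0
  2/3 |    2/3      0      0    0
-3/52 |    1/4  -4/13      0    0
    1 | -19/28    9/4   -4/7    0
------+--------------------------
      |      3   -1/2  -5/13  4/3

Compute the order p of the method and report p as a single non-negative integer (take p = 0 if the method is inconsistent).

0

b = (3, -1/2, -5/13, 4/3)
c = (0, 2/3, -3/52, 1)
Ac = (0, 0, -8/39, 279/182)
Σ b_i: 3·1 + (-1/2)·1 + (-5/13)·1 + 4/3·1 = 269/78 ≠ 1 ⇒ order 0.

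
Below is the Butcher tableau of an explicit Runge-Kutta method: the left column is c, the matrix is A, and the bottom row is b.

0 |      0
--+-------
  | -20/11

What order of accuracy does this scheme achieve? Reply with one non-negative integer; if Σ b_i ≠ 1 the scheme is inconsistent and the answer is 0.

0

b = (-20/11)
c = (0)
Σ b_i: (-20/11)·1 = -20/11 ≠ 1 ⇒ order 0.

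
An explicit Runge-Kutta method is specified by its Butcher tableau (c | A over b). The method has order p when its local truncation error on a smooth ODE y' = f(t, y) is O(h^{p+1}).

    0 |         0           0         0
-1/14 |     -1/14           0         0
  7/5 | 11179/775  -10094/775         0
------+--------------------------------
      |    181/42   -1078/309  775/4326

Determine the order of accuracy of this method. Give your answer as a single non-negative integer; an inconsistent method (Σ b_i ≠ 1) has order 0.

3

b = (181/42, -1078/309, 775/4326)
c = (0, -1/14, 7/5)
Ac = (0, 0, 721/775)
Σ b_i: 181/42·1 + (-1078/309)·1 + 775/4326·1 = 1 ✓
b·c: (-1078/309)·(-1/14) + 775/4326·7/5 = 1/2 ✓
b·c²: (-1078/309)·1/196 + 775/4326·49/25 = 1/3 ✓
b·Ac: 775/4326·721/775 = 1/6 ✓; 3 stages ⇒ order 3.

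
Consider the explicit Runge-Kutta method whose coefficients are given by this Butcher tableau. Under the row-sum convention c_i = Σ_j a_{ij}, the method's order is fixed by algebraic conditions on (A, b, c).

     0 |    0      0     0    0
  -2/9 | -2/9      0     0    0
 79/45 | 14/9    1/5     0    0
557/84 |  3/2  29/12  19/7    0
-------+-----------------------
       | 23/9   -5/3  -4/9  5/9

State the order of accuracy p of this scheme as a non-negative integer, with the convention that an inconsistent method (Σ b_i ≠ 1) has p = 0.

1

b = (23/9, -5/3, -4/9, 5/9)
c = (0, -2/9, 79/45, 557/84)
Ac = (0, 0, -2/45, 7991/1890)
Σ b_i: 23/9·1 + (-5/3)·1 + (-4/9)·1 + 5/9·1 = 1 ✓
b·c: (-5/3)·(-2/9) + (-4/9)·79/45 + 5/9·557/84 = 37127/11340 ≠ 1/2 ⇒ order 1.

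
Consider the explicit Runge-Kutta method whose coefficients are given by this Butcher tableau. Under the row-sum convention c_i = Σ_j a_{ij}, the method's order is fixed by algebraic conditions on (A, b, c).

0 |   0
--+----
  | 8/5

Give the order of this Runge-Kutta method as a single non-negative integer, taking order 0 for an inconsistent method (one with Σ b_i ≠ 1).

b = (8/5)
c = (0)
Σ b_i: 8/5·1 = 8/5 ≠ 1 ⇒ order 0.

0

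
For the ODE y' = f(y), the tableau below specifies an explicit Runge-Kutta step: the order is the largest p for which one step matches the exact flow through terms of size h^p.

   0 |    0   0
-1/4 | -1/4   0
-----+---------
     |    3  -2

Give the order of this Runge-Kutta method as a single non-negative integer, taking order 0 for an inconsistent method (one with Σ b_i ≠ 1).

b = (3, -2)
c = (0, -1/4)
Σ b_i: 3·1 + (-2)·1 = 1 ✓
b·c: (-2)·(-1/4) = 1/2 ✓; 2 stages ⇒ order 2.

2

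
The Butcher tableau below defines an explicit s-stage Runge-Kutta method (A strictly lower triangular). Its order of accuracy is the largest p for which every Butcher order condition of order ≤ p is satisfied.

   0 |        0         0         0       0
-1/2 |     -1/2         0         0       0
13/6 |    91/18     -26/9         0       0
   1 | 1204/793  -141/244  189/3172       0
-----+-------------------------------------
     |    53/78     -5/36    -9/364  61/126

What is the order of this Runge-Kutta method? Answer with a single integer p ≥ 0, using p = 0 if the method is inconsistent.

b = (53/78, -5/36, -9/364, 61/126)
c = (0, -1/2, 13/6, 1)
Ac = (0, 0, 13/9, 51/122)
Σ b_i: 53/78·1 + (-5/36)·1 + (-9/364)·1 + 61/126·1 = 1 ✓
b·c: (-5/36)·(-1/2) + (-9/364)·13/6 + 61/126·1 = 1/2 ✓
b·c²: (-5/36)·1/4 + (-9/364)·169/36 + 61/126·1 = 1/3 ✓
b·Ac: (-9/364)·13/9 + 61/126·51/122 = 1/6 ✓
b·c³: (-5/36)·(-1/8) + (-9/364)·2197/216 + 61/126·1 = 1/4 ✓
b·(c∘Ac): (-9/364)·169/54 + 61/126·51/122 = 1/8 ✓
b·Ac²: (-9/364)·(-13/18) + 61/126·33/244 = 1/12 ✓
b·A²c: 61/126·21/244 = 1/24 ✓; 4 stages ⇒ order 4.

4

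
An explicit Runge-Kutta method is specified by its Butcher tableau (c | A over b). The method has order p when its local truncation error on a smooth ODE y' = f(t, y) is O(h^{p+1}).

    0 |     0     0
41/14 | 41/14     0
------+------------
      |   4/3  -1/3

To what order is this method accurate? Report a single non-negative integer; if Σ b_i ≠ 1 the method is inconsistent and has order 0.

1

b = (4/3, -1/3)
c = (0, 41/14)
Σ b_i: 4/3·1 + (-1/3)·1 = 1 ✓
b·c: (-1/3)·41/14 = -41/42 ≠ 1/2 ⇒ order 1.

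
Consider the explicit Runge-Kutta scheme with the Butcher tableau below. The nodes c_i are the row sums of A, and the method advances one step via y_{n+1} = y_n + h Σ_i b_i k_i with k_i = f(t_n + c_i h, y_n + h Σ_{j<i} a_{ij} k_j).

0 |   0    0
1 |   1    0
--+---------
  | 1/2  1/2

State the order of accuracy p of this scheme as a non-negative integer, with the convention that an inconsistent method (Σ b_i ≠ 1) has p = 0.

b = (1/2, 1/2)
c = (0, 1)
Σ b_i: 1/2·1 + 1/2·1 = 1 ✓
b·c: 1/2·1 = 1/2 ✓; 2 stages ⇒ order 2.

2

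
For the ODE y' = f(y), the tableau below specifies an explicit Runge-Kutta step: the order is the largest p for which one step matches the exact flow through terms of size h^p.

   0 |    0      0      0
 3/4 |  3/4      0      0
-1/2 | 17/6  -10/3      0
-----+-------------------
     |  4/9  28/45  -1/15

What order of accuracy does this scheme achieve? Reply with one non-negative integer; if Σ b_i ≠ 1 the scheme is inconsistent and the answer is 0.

3

b = (4/9, 28/45, -1/15)
c = (0, 3/4, -1/2)
Ac = (0, 0, -5/2)
Σ b_i: 4/9·1 + 28/45·1 + (-1/15)·1 = 1 ✓
b·c: 28/45·3/4 + (-1/15)·(-1/2) = 1/2 ✓
b·c²: 28/45·9/16 + (-1/15)·1/4 = 1/3 ✓
b·Ac: (-1/15)·(-5/2) = 1/6 ✓; 3 stages ⇒ order 3.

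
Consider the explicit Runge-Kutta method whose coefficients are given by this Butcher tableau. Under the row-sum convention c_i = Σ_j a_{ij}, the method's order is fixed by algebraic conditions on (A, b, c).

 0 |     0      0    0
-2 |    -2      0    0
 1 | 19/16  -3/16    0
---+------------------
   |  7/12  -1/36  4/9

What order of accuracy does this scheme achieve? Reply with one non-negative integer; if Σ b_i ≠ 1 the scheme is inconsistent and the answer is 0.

b = (7/12, -1/36, 4/9)
c = (0, -2, 1)
Ac = (0, 0, 3/8)
Σ b_i: 7/12·1 + (-1/36)·1 + 4/9·1 = 1 ✓
b·c: (-1/36)·(-2) + 4/9·1 = 1/2 ✓
b·c²: (-1/36)·4 + 4/9·1 = 1/3 ✓
b·Ac: 4/9·3/8 = 1/6 ✓; 3 stages ⇒ order 3.

3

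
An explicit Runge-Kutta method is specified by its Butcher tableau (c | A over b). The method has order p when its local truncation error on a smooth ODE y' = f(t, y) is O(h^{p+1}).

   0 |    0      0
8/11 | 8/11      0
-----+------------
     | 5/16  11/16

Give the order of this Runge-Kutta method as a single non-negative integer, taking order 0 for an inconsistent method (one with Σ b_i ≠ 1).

b = (5/16, 11/16)
c = (0, 8/11)
Σ b_i: 5/16·1 + 11/16·1 = 1 ✓
b·c: 11/16·8/11 = 1/2 ✓; 2 stages ⇒ order 2.

2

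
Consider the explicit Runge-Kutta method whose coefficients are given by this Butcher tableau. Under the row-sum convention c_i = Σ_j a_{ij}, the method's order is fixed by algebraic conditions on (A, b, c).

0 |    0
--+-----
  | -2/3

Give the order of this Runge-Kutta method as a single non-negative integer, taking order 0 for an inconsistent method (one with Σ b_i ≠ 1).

0

b = (-2/3)
c = (0)
Σ b_i: (-2/3)·1 = -2/3 ≠ 1 ⇒ order 0.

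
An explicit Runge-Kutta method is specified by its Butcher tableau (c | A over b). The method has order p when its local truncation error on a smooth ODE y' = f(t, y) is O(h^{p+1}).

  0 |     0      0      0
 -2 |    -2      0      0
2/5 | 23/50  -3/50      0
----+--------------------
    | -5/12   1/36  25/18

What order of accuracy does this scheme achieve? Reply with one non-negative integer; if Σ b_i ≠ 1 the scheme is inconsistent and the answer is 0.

b = (-5/12, 1/36, 25/18)
c = (0, -2, 2/5)
Ac = (0, 0, 3/25)
Σ b_i: (-5/12)·1 + 1/36·1 + 25/18·1 = 1 ✓
b·c: 1/36·(-2) + 25/18·2/5 = 1/2 ✓
b·c²: 1/36·4 + 25/18·4/25 = 1/3 ✓
b·Ac: 25/18·3/25 = 1/6 ✓; 3 stages ⇒ order 3.

3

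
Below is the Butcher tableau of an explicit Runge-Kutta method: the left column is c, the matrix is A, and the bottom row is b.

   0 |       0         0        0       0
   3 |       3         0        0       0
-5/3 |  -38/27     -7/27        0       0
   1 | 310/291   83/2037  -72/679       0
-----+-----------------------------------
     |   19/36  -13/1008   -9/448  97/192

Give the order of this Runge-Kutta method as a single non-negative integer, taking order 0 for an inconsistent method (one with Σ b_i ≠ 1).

4

b = (19/36, -13/1008, -9/448, 97/192)
c = (0, 3, -5/3, 1)
Ac = (0, 0, -7/9, 29/97)
Σ b_i: 19/36·1 + (-13/1008)·1 + (-9/448)·1 + 97/192·1 = 1 ✓
b·c: (-13/1008)·3 + (-9/448)·(-5/3) + 97/192·1 = 1/2 ✓
b·c²: (-13/1008)·9 + (-9/448)·25/9 + 97/192·1 = 1/3 ✓
b·Ac: (-9/448)·(-7/9) + 97/192·29/97 = 1/6 ✓
b·c³: (-13/1008)·27 + (-9/448)·(-125/27) + 97/192·1 = 1/4 ✓
b·(c∘Ac): (-9/448)·35/27 + 97/192·29/97 = 1/8 ✓
b·Ac²: (-9/448)·(-7/3) + 97/192·7/97 = 1/12 ✓
b·A²c: 97/192·8/97 = 1/24 ✓; 4 stages ⇒ order 4.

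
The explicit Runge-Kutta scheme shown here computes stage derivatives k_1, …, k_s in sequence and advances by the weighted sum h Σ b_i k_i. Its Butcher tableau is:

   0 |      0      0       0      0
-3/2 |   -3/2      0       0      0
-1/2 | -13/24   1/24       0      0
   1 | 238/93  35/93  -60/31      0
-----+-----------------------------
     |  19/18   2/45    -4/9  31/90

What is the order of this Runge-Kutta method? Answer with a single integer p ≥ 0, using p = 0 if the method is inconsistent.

4

b = (19/18, 2/45, -4/9, 31/90)
c = (0, -3/2, -1/2, 1)
Ac = (0, 0, -1/16, 25/62)
Σ b_i: 19/18·1 + 2/45·1 + (-4/9)·1 + 31/90·1 = 1 ✓
b·c: 2/45·(-3/2) + (-4/9)·(-1/2) + 31/90·1 = 1/2 ✓
b·c²: 2/45·9/4 + (-4/9)·1/4 + 31/90·1 = 1/3 ✓
b·Ac: (-4/9)·(-1/16) + 31/90·25/62 = 1/6 ✓
b·c³: 2/45·(-27/8) + (-4/9)·(-1/8) + 31/90·1 = 1/4 ✓
b·(c∘Ac): (-4/9)·1/32 + 31/90·25/62 = 1/8 ✓
b·Ac²: (-4/9)·3/32 + 31/90·45/124 = 1/12 ✓
b·A²c: 31/90·15/124 = 1/24 ✓; 4 stages ⇒ order 4.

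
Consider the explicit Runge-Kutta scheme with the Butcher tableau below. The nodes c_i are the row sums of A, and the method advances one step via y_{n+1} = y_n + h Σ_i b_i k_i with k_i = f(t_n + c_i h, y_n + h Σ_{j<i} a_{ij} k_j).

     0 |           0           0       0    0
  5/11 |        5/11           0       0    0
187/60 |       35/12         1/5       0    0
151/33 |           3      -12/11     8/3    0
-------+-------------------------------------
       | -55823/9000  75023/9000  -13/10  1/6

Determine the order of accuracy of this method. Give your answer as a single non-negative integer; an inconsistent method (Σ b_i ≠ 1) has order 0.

b = (-55823/9000, 75023/9000, -13/10, 1/6)
c = (0, 5/11, 187/60, 151/33)
Ac = (0, 0, 1/11, 42554/5445)
Σ b_i: (-55823/9000)·1 + 75023/9000·1 + (-13/10)·1 + 1/6·1 = 1 ✓
b·c: 75023/9000·5/11 + (-13/10)·187/60 + 1/6·151/33 = 1/2 ✓
b·c²: 75023/9000·25/121 + (-13/10)·34969/3600 + 1/6·22801/1089 = -96909811/13068000 ≠ 1/3 ⇒ order 2.
b·Ac: (-13/10)·1/11 + 1/6·42554/5445 = 38693/32670 ≠ 1/6

2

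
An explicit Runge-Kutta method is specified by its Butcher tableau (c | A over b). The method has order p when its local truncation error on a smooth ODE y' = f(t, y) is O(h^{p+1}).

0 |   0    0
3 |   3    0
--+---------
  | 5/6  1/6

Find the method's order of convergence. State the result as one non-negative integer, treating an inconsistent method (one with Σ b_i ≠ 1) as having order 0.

b = (5/6, 1/6)
c = (0, 3)
Σ b_i: 5/6·1 + 1/6·1 = 1 ✓
b·c: 1/6·3 = 1/2 ✓; 2 stages ⇒ order 2.

2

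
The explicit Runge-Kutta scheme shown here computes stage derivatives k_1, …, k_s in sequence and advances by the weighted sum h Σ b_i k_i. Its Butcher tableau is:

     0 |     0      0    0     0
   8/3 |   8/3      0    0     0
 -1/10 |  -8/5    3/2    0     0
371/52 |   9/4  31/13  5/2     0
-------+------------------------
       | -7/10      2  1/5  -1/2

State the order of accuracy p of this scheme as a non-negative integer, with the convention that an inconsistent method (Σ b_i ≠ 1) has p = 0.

b = (-7/10, 2, 1/5, -1/2)
c = (0, 8/3, -1/10, 371/52)
Ac = (0, 0, 4, 953/156)
Σ b_i: (-7/10)·1 + 2·1 + 1/5·1 + (-1/2)·1 = 1 ✓
b·c: 2·8/3 + 1/5·(-1/10) + (-1/2)·371/52 = 13619/7800 ≠ 1/2 ⇒ order 1.

1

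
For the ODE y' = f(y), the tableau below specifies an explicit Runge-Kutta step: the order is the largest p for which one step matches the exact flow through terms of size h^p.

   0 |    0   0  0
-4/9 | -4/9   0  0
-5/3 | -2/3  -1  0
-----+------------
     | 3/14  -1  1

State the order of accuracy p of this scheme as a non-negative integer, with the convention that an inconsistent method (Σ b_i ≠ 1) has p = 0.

b = (3/14, -1, 1)
c = (0, -4/9, -5/3)
Ac = (0, 0, 4/9)
Σ b_i: 3/14·1 + (-1)·1 + 1·1 = 3/14 ≠ 1 ⇒ order 0.

0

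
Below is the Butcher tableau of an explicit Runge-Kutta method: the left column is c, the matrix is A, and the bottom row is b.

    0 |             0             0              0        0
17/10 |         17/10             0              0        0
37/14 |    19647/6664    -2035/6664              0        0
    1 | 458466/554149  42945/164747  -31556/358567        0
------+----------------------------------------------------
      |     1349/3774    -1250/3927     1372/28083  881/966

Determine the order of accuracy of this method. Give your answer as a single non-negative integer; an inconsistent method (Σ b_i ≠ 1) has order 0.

b = (1349/3774, -1250/3927, 1372/28083, 881/966)
c = (0, 17/10, 37/14, 1)
Ac = (0, 0, -407/784, 371/1762)
Σ b_i: 1349/3774·1 + (-1250/3927)·1 + 1372/28083·1 + 881/966·1 = 1 ✓
b·c: (-1250/3927)·17/10 + 1372/28083·37/14 + 881/966·1 = 1/2 ✓
b·c²: (-1250/3927)·289/100 + 1372/28083·1369/196 + 881/966·1 = 1/3 ✓
b·Ac: 1372/28083·(-407/784) + 881/966·371/1762 = 1/6 ✓
b·c³: (-1250/3927)·4913/1000 + 1372/28083·50653/2744 + 881/966·1 = 1/4 ✓
b·(c∘Ac): 1372/28083·(-15059/10976) + 881/966·371/1762 = 1/8 ✓
b·Ac²: 1372/28083·(-6919/7840) + 881/966·2443/17620 = 1/12 ✓
b·A²c: 881/966·161/3524 = 1/24 ✓; 4 stages ⇒ order 4.

4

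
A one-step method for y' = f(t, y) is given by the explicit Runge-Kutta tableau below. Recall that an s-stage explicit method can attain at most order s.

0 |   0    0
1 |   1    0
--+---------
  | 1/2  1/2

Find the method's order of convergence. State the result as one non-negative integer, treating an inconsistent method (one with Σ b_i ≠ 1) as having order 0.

b = (1/2, 1/2)
c = (0, 1)
Σ b_i: 1/2·1 + 1/2·1 = 1 ✓
b·c: 1/2·1 = 1/2 ✓; 2 stages ⇒ order 2.

2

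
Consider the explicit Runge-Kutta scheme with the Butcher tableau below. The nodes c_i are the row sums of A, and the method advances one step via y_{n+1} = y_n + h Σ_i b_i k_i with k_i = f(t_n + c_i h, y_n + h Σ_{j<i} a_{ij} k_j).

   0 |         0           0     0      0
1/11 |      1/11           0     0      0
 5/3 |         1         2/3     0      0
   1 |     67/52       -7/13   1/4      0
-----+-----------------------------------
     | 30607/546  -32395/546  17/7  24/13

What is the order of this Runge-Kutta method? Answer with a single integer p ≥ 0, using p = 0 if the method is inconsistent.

b = (30607/546, -32395/546, 17/7, 24/13)
c = (0, 1/11, 5/3, 1)
Ac = (0, 0, 2/33, 631/1716)
Σ b_i: 30607/546·1 + (-32395/546)·1 + 17/7·1 + 24/13·1 = 1 ✓
b·c: (-32395/546)·1/11 + 17/7·5/3 + 24/13·1 = 1/2 ✓
b·c²: (-32395/546)·1/121 + 17/7·25/9 + 24/13·1 = 145979/18018 ≠ 1/3 ⇒ order 2.
b·Ac: 17/7·2/33 + 24/13·631/1716 = 32248/39039 ≠ 1/6

2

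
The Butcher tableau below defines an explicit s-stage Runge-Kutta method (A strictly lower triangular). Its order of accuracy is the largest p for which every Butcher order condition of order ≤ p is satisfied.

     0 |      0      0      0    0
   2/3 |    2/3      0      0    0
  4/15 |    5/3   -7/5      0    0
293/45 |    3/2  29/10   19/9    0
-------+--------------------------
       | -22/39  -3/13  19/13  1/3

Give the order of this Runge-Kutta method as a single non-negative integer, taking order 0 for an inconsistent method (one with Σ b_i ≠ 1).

b = (-22/39, -3/13, 19/13, 1/3)
c = (0, 2/3, 4/15, 293/45)
Ac = (0, 0, -14/15, 337/135)
Σ b_i: (-22/39)·1 + (-3/13)·1 + 19/13·1 + 1/3·1 = 1 ✓
b·c: (-3/13)·2/3 + 19/13·4/15 + 1/3·293/45 = 4223/1755 ≠ 1/2 ⇒ order 1.

1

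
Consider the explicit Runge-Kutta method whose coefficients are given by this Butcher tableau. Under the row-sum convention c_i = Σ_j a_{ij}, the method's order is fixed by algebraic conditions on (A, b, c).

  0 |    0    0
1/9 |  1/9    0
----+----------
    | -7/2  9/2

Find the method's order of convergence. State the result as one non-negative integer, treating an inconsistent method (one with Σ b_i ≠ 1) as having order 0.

b = (-7/2, 9/2)
c = (0, 1/9)
Σ b_i: (-7/2)·1 + 9/2·1 = 1 ✓
b·c: 9/2·1/9 = 1/2 ✓; 2 stages ⇒ order 2.

2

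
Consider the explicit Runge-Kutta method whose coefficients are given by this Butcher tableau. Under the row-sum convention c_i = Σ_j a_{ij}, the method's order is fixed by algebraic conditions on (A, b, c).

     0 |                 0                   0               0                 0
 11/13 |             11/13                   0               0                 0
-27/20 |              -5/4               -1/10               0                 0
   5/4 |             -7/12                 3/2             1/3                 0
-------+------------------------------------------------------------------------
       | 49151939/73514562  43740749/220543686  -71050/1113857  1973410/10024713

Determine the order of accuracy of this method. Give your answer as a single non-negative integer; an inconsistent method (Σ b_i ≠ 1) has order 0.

b = (49151939/73514562, 43740749/220543686, -71050/1113857, 1973410/10024713)
c = (0, 11/13, -27/20, 5/4)
Ac = (0, 0, -11/130, 213/260)
Σ b_i: 49151939/73514562·1 + 43740749/220543686·1 + (-71050/1113857)·1 + 1973410/10024713·1 = 1 ✓
b·c: 43740749/220543686·11/13 + (-71050/1113857)·(-27/20) + 1973410/10024713·5/4 = 1/2 ✓
b·c²: 43740749/220543686·121/169 + (-71050/1113857)·729/400 + 1973410/10024713·25/16 = 1/3 ✓
b·Ac: (-71050/1113857)·(-11/130) + 1973410/10024713·213/260 = 1/6 ✓
b·c³: 43740749/220543686·1331/2197 + (-71050/1113857)·(-19683/8000) + 1973410/10024713·125/64 = 287391707/434404230 ≠ 1/4 ⇒ order 3.
b·(c∘Ac): (-71050/1113857)·297/2600 + 1973410/10024713·213/208 = 5194141/26732568 ≠ 1/8
b·Ac²: (-71050/1113857)·(-121/1690) + 1973410/10024713·113667/67600 = 583093673/1737616920 ≠ 1/12
b·A²c: 1973410/10024713·(-11/390) = -2170751/390963807 ≠ 1/24

3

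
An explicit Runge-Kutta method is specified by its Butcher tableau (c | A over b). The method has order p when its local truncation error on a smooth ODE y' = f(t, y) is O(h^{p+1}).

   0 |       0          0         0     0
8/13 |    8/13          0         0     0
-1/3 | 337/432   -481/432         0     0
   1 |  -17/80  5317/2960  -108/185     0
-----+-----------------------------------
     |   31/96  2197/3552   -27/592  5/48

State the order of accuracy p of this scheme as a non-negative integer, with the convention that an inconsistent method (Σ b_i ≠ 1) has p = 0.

4

b = (31/96, 2197/3552, -27/592, 5/48)
c = (0, 8/13, -1/3, 1)
Ac = (0, 0, -37/54, 13/10)
Σ b_i: 31/96·1 + 2197/3552·1 + (-27/592)·1 + 5/48·1 = 1 ✓
b·c: 2197/3552·8/13 + (-27/592)·(-1/3) + 5/48·1 = 1/2 ✓
b·c²: 2197/3552·64/169 + (-27/592)·1/9 + 5/48·1 = 1/3 ✓
b·Ac: (-27/592)·(-37/54) + 5/48·13/10 = 1/6 ✓
b·c³: 2197/3552·512/2197 + (-27/592)·(-1/27) + 5/48·1 = 1/4 ✓
b·(c∘Ac): (-27/592)·37/162 + 5/48·13/10 = 1/8 ✓
b·Ac²: (-27/592)·(-148/351) + 5/48·8/13 = 1/12 ✓
b·A²c: 5/48·2/5 = 1/24 ✓; 4 stages ⇒ order 4.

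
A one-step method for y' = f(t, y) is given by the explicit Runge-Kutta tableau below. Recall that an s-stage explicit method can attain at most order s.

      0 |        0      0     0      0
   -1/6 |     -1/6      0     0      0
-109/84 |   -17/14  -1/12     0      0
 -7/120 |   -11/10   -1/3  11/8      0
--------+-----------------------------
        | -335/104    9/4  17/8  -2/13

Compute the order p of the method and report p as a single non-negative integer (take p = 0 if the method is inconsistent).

b = (-335/104, 9/4, 17/8, -2/13)
c = (0, -1/6, -109/84, -7/120)
Ac = (0, 0, 1/72, -3485/2016)
Σ b_i: (-335/104)·1 + 9/4·1 + 17/8·1 + (-2/13)·1 = 1 ✓
b·c: 9/4·(-1/6) + 17/8·(-109/84) + (-2/13)·(-7/120) = -136433/43680 ≠ 1/2 ⇒ order 1.

1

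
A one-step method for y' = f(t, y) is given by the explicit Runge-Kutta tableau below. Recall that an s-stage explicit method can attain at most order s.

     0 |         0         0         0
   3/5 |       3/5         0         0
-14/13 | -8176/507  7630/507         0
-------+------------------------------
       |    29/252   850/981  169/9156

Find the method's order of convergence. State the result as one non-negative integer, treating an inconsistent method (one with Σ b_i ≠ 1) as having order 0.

b = (29/252, 850/981, 169/9156)
c = (0, 3/5, -14/13)
Ac = (0, 0, 1526/169)
Σ b_i: 29/252·1 + 850/981·1 + 169/9156·1 = 1 ✓
b·c: 850/981·3/5 + 169/9156·(-14/13) = 1/2 ✓
b·c²: 850/981·9/25 + 169/9156·196/169 = 1/3 ✓
b·Ac: 169/9156·1526/169 = 1/6 ✓; 3 stages ⇒ order 3.

3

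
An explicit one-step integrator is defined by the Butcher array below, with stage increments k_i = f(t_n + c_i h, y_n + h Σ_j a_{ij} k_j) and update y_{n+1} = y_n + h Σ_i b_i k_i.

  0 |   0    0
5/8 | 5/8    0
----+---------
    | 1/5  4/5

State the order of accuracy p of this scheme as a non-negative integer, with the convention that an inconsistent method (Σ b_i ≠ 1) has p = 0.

2

b = (1/5, 4/5)
c = (0, 5/8)
Σ b_i: 1/5·1 + 4/5·1 = 1 ✓
b·c: 4/5·5/8 = 1/2 ✓; 2 stages ⇒ order 2.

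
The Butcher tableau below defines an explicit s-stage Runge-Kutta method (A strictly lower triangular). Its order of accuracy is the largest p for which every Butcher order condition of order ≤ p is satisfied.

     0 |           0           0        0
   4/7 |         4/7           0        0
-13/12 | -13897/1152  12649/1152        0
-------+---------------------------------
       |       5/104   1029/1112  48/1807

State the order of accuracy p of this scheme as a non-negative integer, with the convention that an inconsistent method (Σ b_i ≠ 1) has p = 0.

b = (5/104, 1029/1112, 48/1807)
c = (0, 4/7, -13/12)
Ac = (0, 0, 1807/288)
Σ b_i: 5/104·1 + 1029/1112·1 + 48/1807·1 = 1 ✓
b·c: 1029/1112·4/7 + 48/1807·(-13/12) = 1/2 ✓
b·c²: 1029/1112·16/49 + 48/1807·169/144 = 1/3 ✓
b·Ac: 48/1807·1807/288 = 1/6 ✓; 3 stages ⇒ order 3.

3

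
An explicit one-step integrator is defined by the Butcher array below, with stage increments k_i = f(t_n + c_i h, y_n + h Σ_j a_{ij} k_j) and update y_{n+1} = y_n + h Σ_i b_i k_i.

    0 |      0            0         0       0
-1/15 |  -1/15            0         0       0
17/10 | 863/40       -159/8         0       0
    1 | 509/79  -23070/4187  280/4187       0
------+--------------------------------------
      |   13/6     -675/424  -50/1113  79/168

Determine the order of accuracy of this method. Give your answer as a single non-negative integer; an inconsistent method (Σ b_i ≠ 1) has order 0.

b = (13/6, -675/424, -50/1113, 79/168)
c = (0, -1/15, 17/10, 1)
Ac = (0, 0, 53/40, 38/79)
Σ b_i: 13/6·1 + (-675/424)·1 + (-50/1113)·1 + 79/168·1 = 1 ✓
b·c: (-675/424)·(-1/15) + (-50/1113)·17/10 + 79/168·1 = 1/2 ✓
b·c²: (-675/424)·1/225 + (-50/1113)·289/100 + 79/168·1 = 1/3 ✓
b·Ac: (-50/1113)·53/40 + 79/168·38/79 = 1/6 ✓
b·c³: (-675/424)·(-1/3375) + (-50/1113)·4913/1000 + 79/168·1 = 1/4 ✓
b·(c∘Ac): (-50/1113)·901/400 + 79/168·38/79 = 1/8 ✓
b·Ac²: (-50/1113)·(-53/600) + 79/168·40/237 = 1/12 ✓
b·A²c: 79/168·7/79 = 1/24 ✓; 4 stages ⇒ order 4.

4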